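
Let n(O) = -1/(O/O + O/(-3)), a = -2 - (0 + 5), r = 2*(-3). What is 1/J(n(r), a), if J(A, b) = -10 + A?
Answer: -3/31 ≈ -0.096774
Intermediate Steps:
r = -6
a = -7 (a = -2 - 1*5 = -2 - 5 = -7)
n(O) = -1/(1 - O/3) (n(O) = -1/(1 + O*(-1/3)) = -1/(1 - O/3))
1/J(n(r), a) = 1/(-10 + 3/(-3 - 6)) = 1/(-10 + 3/(-9)) = 1/(-10 + 3*(-1/9)) = 1/(-10 - 1/3) = 1/(-31/3) = -3/31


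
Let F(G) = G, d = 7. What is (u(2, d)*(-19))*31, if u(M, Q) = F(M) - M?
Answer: 0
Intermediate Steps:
u(M, Q) = 0 (u(M, Q) = M - M = 0)
(u(2, d)*(-19))*31 = (0*(-19))*31 = 0*31 = 0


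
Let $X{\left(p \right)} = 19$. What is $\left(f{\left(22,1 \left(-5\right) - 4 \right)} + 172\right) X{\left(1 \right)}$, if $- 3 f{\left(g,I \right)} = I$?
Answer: $3325$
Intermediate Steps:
$f{\left(g,I \right)} = - \frac{I}{3}$
$\left(f{\left(22,1 \left(-5\right) - 4 \right)} + 172\right) X{\left(1 \right)} = \left(- \frac{1 \left(-5\right) - 4}{3} + 172\right) 19 = \left(- \frac{-5 - 4}{3} + 172\right) 19 = \left(\left(- \frac{1}{3}\right) \left(-9\right) + 172\right) 19 = \left(3 + 172\right) 19 = 175 \cdot 19 = 3325$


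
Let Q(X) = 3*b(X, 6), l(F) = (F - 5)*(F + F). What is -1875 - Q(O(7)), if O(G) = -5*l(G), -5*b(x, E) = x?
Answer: -1959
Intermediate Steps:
l(F) = 2*F*(-5 + F) (l(F) = (-5 + F)*(2*F) = 2*F*(-5 + F))
b(x, E) = -x/5
O(G) = -10*G*(-5 + G)
Q(X) = -3*X/5 (Q(X) = 3*(-X/5) = -3*X/5)
-1875 - Q(O(7)) = -1875 - (-3)*10*7*(5 - 1*7)/5 = -1875 - (-3)*10*7*(5 - 7)/5 = -1875 - (-3)*10*7*(-2)/5 = -1875 - (-3)*(-140)/5 = -1875 - 1*84 = -1875 - 84 = -1959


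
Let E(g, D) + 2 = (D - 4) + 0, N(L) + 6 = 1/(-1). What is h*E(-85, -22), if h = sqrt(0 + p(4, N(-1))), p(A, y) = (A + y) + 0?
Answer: -28*I*sqrt(3) ≈ -48.497*I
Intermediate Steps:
N(L) = -7 (N(L) = -6 + 1/(-1) = -6 - 1 = -7)
E(g, D) = -6 + D (E(g, D) = -2 + ((D - 4) + 0) = -2 + ((-4 + D) + 0) = -2 + (-4 + D) = -6 + D)
p(A, y) = A + y
h = I*sqrt(3) (h = sqrt(0 + (4 - 7)) = sqrt(0 - 3) = sqrt(-3) = I*sqrt(3) ≈ 1.732*I)
h*E(-85, -22) = (I*sqrt(3))*(-6 - 22) = (I*sqrt(3))*(-28) = -28*I*sqrt(3)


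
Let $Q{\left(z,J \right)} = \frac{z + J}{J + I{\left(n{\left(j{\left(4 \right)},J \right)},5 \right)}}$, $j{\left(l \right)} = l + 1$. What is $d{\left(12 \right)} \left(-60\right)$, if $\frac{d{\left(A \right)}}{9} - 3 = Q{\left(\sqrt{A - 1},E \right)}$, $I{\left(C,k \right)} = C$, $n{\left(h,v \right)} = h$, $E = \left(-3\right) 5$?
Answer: $-2430 + 54 \sqrt{11} \approx -2250.9$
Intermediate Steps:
$j{\left(l \right)} = 1 + l$
$E = -15$
$Q{\left(z,J \right)} = \frac{J + z}{5 + J}$ ($Q{\left(z,J \right)} = \frac{z + J}{J + \left(1 + 4\right)} = \frac{J + z}{J + 5} = \frac{J + z}{5 + J}$)
$d{\left(A \right)} = \frac{81}{2} - \frac{9 \sqrt{-1 + A}}{10}$ ($d{\left(A \right)} = 27 + 9 \frac{-15 + \sqrt{A - 1}}{5 - 15} = 27 + 9 \frac{-15 + \sqrt{-1 + A}}{-10} = 27 + 9 \left(- \frac{-15 + \sqrt{-1 + A}}{10}\right) = 27 + 9 \left(\frac{3}{2} - \frac{\sqrt{-1 + A}}{10}\right) = 27 - \left(- \frac{27}{2} + \frac{9 \sqrt{-1 + A}}{10}\right) = \frac{81}{2} - \frac{9 \sqrt{-1 + A}}{10}$)
$d{\left(12 \right)} \left(-60\right) = \left(\frac{81}{2} - \frac{9 \sqrt{-1 + 12}}{10}\right) \left(-60\right) = \left(\frac{81}{2} - \frac{9 \sqrt{11}}{10}\right) \left(-60\right) = -2430 + 54 \sqrt{11}$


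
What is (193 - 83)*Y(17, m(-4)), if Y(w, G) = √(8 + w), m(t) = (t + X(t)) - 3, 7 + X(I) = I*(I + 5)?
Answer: 550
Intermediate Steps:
X(I) = -7 + I*(5 + I) (X(I) = -7 + I*(I + 5) = -7 + I*(5 + I))
m(t) = -10 + t² + 6*t (m(t) = (t + (-7 + t² + 5*t)) - 3 = (-7 + t² + 6*t) - 3 = -10 + t² + 6*t)
(193 - 83)*Y(17, m(-4)) = (193 - 83)*√(8 + 17) = 110*√25 = 110*5 = 550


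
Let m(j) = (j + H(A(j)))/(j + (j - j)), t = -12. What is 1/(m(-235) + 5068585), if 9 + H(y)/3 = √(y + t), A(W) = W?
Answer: 279912668195/1418761463396003392 + 705*I*√247/1418761463396003392 ≈ 1.9729e-7 + 7.8096e-15*I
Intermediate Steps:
H(y) = -27 + 3*√(-12 + y) (H(y) = -27 + 3*√(y - 12) = -27 + 3*√(-12 + y))
m(j) = (-27 + j + 3*√(-12 + j))/j (m(j) = (j + (-27 + 3*√(-12 + j)))/(j + (j - j)) = (-27 + j + 3*√(-12 + j))/(j + 0) = (-27 + j + 3*√(-12 + j))/j)
1/(m(-235) + 5068585) = 1/((-27 - 235 + 3*√(-12 - 235))/(-235) + 5068585) = 1/(-(-27 - 235 + 3*√(-247))/235 + 5068585) = 1/(-(-27 - 235 + 3*(I*√247))/235 + 5068585) = 1/(-(-27 - 235 + 3*I*√247)/235 + 5068585) = 1/(-(-262 + 3*I*√247)/235 + 5068585) = 1/((262/235 - 3*I*√247/235) + 5068585) = 1/(1191117737/235 - 3*I*√247/235)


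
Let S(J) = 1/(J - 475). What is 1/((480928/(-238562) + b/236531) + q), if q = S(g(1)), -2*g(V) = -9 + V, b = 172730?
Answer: -13288631133381/17113165566845 ≈ -0.77652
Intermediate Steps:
g(V) = 9/2 - V/2 (g(V) = -(-9 + V)/2 = 9/2 - V/2)
S(J) = 1/(-475 + J)
q = -1/471 (q = 1/(-475 + (9/2 - ½*1)) = 1/(-475 + (9/2 - ½)) = 1/(-475 + 4) = 1/(-471) = -1/471 ≈ -0.0021231)
1/((480928/(-238562) + b/236531) + q) = 1/((480928/(-238562) + 172730/236531) - 1/471) = 1/((480928*(-1/238562) + 172730*(1/236531)) - 1/471) = 1/((-240464/119281 + 172730/236531) - 1/471) = 1/(-36273783254/28213654211 - 1/471) = 1/(-17113165566845/13288631133381) = -13288631133381/17113165566845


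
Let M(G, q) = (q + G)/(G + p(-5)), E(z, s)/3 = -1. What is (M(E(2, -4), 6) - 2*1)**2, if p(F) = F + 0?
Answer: 361/64 ≈ 5.6406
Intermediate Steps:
E(z, s) = -3 (E(z, s) = 3*(-1) = -3)
p(F) = F
M(G, q) = (G + q)/(-5 + G) (M(G, q) = (q + G)/(G - 5) = (G + q)/(-5 + G))
(M(E(2, -4), 6) - 2*1)**2 = ((-3 + 6)/(-5 - 3) - 2*1)**2 = (3/(-8) - 2)**2 = (-1/8*3 - 2)**2 = (-3/8 - 2)**2 = (-19/8)**2 = 361/64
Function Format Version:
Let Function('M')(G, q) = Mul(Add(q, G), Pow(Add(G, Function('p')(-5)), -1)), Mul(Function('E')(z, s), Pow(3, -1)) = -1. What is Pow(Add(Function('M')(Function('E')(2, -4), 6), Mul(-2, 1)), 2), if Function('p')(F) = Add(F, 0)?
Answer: Rational(361, 64) ≈ 5.6406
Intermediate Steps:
Function('E')(z, s) = -3 (Function('E')(z, s) = Mul(3, -1) = -3)
Function('p')(F) = F
Function('M')(G, q) = Mul(Pow(Add(-5, G), -1), Add(G, q)) (Function('M')(G, q) = Mul(Add(q, G), Pow(Add(G, -5), -1)) = Mul(Add(G, q), Pow(Add(-5, G), -1)) = Mul(Pow(Add(-5, G), -1), Add(G, q)))
Pow(Add(Function('M')(Function('E')(2, -4), 6), Mul(-2, 1)), 2) = Pow(Add(Mul(Pow(Add(-5, -3), -1), Add(-3, 6)), Mul(-2, 1)), 2) = Pow(Add(Mul(Pow(-8, -1), 3), -2), 2) = Pow(Add(Mul(Rational(-1, 8), 3), -2), 2) = Pow(Add(Rational(-3, 8), -2), 2) = Pow(Rational(-19, 8), 2) = Rational(361, 64)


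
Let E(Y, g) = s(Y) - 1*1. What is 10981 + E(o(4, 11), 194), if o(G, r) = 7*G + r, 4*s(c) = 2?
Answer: 21961/2 ≈ 10981.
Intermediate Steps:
s(c) = ½ (s(c) = (¼)*2 = ½)
o(G, r) = r + 7*G
E(Y, g) = -½ (E(Y, g) = ½ - 1*1 = ½ - 1 = -½)
10981 + E(o(4, 11), 194) = 10981 - ½ = 21961/2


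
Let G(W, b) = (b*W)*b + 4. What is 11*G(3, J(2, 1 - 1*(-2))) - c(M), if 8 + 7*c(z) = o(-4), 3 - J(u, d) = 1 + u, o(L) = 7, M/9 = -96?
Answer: 309/7 ≈ 44.143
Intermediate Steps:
M = -864 (M = 9*(-96) = -864)
J(u, d) = 2 - u (J(u, d) = 3 - (1 + u) = 3 + (-1 - u) = 2 - u)
G(W, b) = 4 + W*b² (G(W, b) = (W*b)*b + 4 = W*b² + 4 = 4 + W*b²)
c(z) = -⅐ (c(z) = -8/7 + (⅐)*7 = -8/7 + 1 = -⅐)
11*G(3, J(2, 1 - 1*(-2))) - c(M) = 11*(4 + 3*(2 - 1*2)²) - 1*(-⅐) = 11*(4 + 3*(2 - 2)²) + ⅐ = 11*(4 + 3*0²) + ⅐ = 11*(4 + 3*0) + ⅐ = 11*(4 + 0) + ⅐ = 11*4 + ⅐ = 44 + ⅐ = 309/7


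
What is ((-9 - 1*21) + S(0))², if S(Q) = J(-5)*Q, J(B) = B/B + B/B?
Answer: 900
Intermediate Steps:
J(B) = 2 (J(B) = 1 + 1 = 2)
S(Q) = 2*Q
((-9 - 1*21) + S(0))² = ((-9 - 1*21) + 2*0)² = ((-9 - 21) + 0)² = (-30 + 0)² = (-30)² = 900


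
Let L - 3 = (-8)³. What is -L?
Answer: 509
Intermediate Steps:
L = -509 (L = 3 + (-8)³ = 3 - 512 = -509)
-L = -1*(-509) = 509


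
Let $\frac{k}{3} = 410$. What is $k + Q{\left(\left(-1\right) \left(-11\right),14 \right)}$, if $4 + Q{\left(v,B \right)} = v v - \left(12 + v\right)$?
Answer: $1324$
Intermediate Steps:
$k = 1230$ ($k = 3 \cdot 410 = 1230$)
$Q{\left(v,B \right)} = -16 + v^{2} - v$ ($Q{\left(v,B \right)} = -4 - \left(12 + v - v v\right) = -4 - \left(12 + v - v^{2}\right) = -16 + v^{2} - v$)
$k + Q{\left(\left(-1\right) \left(-11\right),14 \right)} = 1230 - \left(16 - 121 + 11\right) = 1230 - \left(27 - 121\right) = 1230 - -94 = 1230 + 94 = 1324$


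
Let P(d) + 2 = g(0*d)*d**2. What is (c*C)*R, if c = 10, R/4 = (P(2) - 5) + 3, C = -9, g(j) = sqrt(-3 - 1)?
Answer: 1440 - 2880*I ≈ 1440.0 - 2880.0*I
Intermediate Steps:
g(j) = 2*I (g(j) = sqrt(-4) = 2*I)
P(d) = -2 + 2*I*d**2 (P(d) = -2 + (2*I)*d**2 = -2 + 2*I*d**2)
R = -16 + 32*I (R = 4*(((-2 + 2*I*2**2) - 5) + 3) = 4*(((-2 + 2*I*4) - 5) + 3) = 4*(((-2 + 8*I) - 5) + 3) = 4*((-7 + 8*I) + 3) = 4*(-4 + 8*I) = -16 + 32*I ≈ -16.0 + 32.0*I)
(c*C)*R = (10*(-9))*(-16 + 32*I) = -90*(-16 + 32*I) = 1440 - 2880*I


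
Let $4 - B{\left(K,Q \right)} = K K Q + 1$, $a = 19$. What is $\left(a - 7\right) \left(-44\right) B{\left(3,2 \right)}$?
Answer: $7920$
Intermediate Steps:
$B{\left(K,Q \right)} = 3 - Q K^{2}$ ($B{\left(K,Q \right)} = 4 - \left(K K Q + 1\right) = 4 - \left(K^{2} Q + 1\right) = 4 - \left(Q K^{2} + 1\right) = 4 - \left(1 + Q K^{2}\right) = 3 - Q K^{2}$)
$\left(a - 7\right) \left(-44\right) B{\left(3,2 \right)} = \left(19 - 7\right) \left(-44\right) \left(3 - 2 \cdot 3^{2}\right) = 12 \left(-44\right) \left(3 - 2 \cdot 9\right) = - 528 \left(3 - 18\right) = \left(-528\right) \left(-15\right) = 7920$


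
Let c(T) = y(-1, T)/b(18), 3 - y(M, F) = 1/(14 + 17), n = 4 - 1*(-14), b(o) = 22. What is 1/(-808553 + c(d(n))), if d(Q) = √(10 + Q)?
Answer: -341/275716527 ≈ -1.2368e-6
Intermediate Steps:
n = 18 (n = 4 + 14 = 18)
y(M, F) = 92/31 (y(M, F) = 3 - 1/(14 + 17) = 3 - 1/31 = 92/31)
c(T) = 46/341 (c(T) = (92/31)/22 = (92/31)*(1/22) = 46/341)
1/(-808553 + c(d(n))) = 1/(-808553 + 46/341) = 1/(-275716527/341) = -341/275716527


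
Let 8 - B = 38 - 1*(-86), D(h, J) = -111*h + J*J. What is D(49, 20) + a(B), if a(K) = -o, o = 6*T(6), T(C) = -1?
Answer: -5033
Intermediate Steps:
o = -6 (o = 6*(-1) = -6)
D(h, J) = J² - 111*h (D(h, J) = -111*h + J² = J² - 111*h)
B = -116 (B = 8 - (38 - 1*(-86)) = 8 - (38 + 86) = 8 - 1*124 = 8 - 124 = -116)
a(K) = 6 (a(K) = -1*(-6) = 6)
D(49, 20) + a(B) = (20² - 111*49) + 6 = (400 - 5439) + 6 = -5039 + 6 = -5033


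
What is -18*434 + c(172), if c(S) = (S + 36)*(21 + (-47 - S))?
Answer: -48996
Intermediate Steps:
c(S) = (-26 - S)*(36 + S) (c(S) = (36 + S)*(-26 - S) = (-26 - S)*(36 + S))
-18*434 + c(172) = -18*434 + (-936 - 1*172² - 62*172) = -7812 + (-936 - 1*29584 - 10664) = -7812 + (-936 - 29584 - 10664) = -7812 - 41184 = -48996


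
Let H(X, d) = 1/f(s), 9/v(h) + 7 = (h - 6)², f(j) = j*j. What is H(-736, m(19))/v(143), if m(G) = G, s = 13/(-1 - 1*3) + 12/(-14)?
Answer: 4903136/39675 ≈ 123.58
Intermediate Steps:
s = -115/28 (s = 13/(-1 - 3) + 12*(-1/14) = 13/(-4) - 6/7 = 13*(-¼) - 6/7 = -13/4 - 6/7 = -115/28 ≈ -4.1071)
f(j) = j²
v(h) = 9/(-7 + (-6 + h)²) (v(h) = 9/(-7 + (h - 6)²) = 9/(-7 + (-6 + h)²))
H(X, d) = 784/13225 (H(X, d) = 1/((-115/28)²) = 1/(13225/784) = 784/13225)
H(-736, m(19))/v(143) = 784/(13225*((9/(-7 + (-6 + 143)²)))) = 784/(13225*((9/(-7 + 137²)))) = 784/(13225*((9/(-7 + 18769)))) = 784/(13225*((9/18762))) = 784/(13225*((9*(1/18762)))) = 784/(13225*(3/6254)) = (784/13225)*(6254/3) = 4903136/39675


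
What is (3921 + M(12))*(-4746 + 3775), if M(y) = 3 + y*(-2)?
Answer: -3786900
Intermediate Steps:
M(y) = 3 - 2*y
(3921 + M(12))*(-4746 + 3775) = (3921 + (3 - 2*12))*(-4746 + 3775) = (3921 + (3 - 24))*(-971) = (3921 - 21)*(-971) = 3900*(-971) = -3786900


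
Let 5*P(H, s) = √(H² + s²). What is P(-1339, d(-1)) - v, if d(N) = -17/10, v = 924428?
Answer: -924428 + √179292389/50 ≈ -9.2416e+5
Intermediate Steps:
d(N) = -17/10 (d(N) = -17*⅒ = -17/10)
P(H, s) = √(H² + s²)/5
P(-1339, d(-1)) - v = √((-1339)² + (-17/10)²)/5 - 1*924428 = √(1792921 + 289/100)/5 - 924428 = √(179292389/100)/5 - 924428 = (√179292389/10)/5 - 924428 = √179292389/50 - 924428 = -924428 + √179292389/50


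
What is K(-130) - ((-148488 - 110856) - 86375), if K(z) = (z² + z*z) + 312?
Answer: 379831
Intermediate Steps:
K(z) = 312 + 2*z² (K(z) = (z² + z²) + 312 = 2*z² + 312 = 312 + 2*z²)
K(-130) - ((-148488 - 110856) - 86375) = (312 + 2*(-130)²) - ((-148488 - 110856) - 86375) = (312 + 2*16900) - (-259344 - 86375) = (312 + 33800) - 1*(-345719) = 34112 + 345719 = 379831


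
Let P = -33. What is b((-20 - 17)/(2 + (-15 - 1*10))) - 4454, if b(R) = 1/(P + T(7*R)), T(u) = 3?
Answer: -133621/30 ≈ -4454.0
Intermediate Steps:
b(R) = -1/30 (b(R) = 1/(-33 + 3) = 1/(-30) = -1/30)
b((-20 - 17)/(2 + (-15 - 1*10))) - 4454 = -1/30 - 4454 = -133621/30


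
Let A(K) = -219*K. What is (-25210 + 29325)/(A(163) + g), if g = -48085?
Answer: -4115/83782 ≈ -0.049116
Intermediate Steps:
(-25210 + 29325)/(A(163) + g) = (-25210 + 29325)/(-219*163 - 48085) = 4115/(-35697 - 48085) = 4115/(-83782) = 4115*(-1/83782) = -4115/83782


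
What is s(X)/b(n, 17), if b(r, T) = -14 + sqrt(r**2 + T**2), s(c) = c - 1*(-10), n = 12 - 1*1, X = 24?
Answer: 238/107 + 17*sqrt(410)/107 ≈ 5.4413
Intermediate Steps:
n = 11 (n = 12 - 1 = 11)
s(c) = 10 + c (s(c) = c + 10 = 10 + c)
b(r, T) = -14 + sqrt(T**2 + r**2)
s(X)/b(n, 17) = (10 + 24)/(-14 + sqrt(17**2 + 11**2)) = 34/(-14 + sqrt(289 + 121)) = 34/(-14 + sqrt(410))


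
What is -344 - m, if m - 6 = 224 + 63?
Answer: -637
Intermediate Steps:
m = 293 (m = 6 + (224 + 63) = 6 + 287 = 293)
-344 - m = -344 - 1*293 = -344 - 293 = -637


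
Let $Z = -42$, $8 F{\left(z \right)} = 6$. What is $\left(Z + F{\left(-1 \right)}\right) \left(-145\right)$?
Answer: $\frac{23925}{4} \approx 5981.3$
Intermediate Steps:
$F{\left(z \right)} = \frac{3}{4}$ ($F{\left(z \right)} = \frac{1}{8} \cdot 6 = \frac{3}{4}$)
$\left(Z + F{\left(-1 \right)}\right) \left(-145\right) = \left(-42 + \frac{3}{4}\right) \left(-145\right) = \left(- \frac{165}{4}\right) \left(-145\right) = \frac{23925}{4}$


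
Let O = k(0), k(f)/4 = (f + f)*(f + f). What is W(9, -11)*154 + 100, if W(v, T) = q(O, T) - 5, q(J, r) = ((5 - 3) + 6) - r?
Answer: 2256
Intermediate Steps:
k(f) = 16*f**2 (k(f) = 4*((f + f)*(f + f)) = 4*((2*f)*(2*f)) = 4*(4*f**2) = 16*f**2)
O = 0 (O = 16*0**2 = 16*0 = 0)
q(J, r) = 8 - r (q(J, r) = (2 + 6) - r = 8 - r)
W(v, T) = 3 - T (W(v, T) = (8 - T) - 5 = 3 - T)
W(9, -11)*154 + 100 = (3 - 1*(-11))*154 + 100 = (3 + 11)*154 + 100 = 14*154 + 100 = 2156 + 100 = 2256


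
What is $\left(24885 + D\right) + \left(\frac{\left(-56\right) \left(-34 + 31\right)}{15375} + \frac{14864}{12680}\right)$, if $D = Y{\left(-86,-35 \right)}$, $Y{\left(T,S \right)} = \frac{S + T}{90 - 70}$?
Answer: $\frac{161683545383}{6498500} \approx 24880.0$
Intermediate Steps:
$Y{\left(T,S \right)} = \frac{S}{20} + \frac{T}{20}$ ($Y{\left(T,S \right)} = \frac{S + T}{20} = \left(S + T\right) \frac{1}{20} = \frac{S}{20} + \frac{T}{20}$)
$D = - \frac{121}{20}$ ($D = \frac{1}{20} \left(-35\right) + \frac{1}{20} \left(-86\right) = - \frac{7}{4} - \frac{43}{10} = - \frac{121}{20} \approx -6.05$)
$\left(24885 + D\right) + \left(\frac{\left(-56\right) \left(-34 + 31\right)}{15375} + \frac{14864}{12680}\right) = \left(24885 - \frac{121}{20}\right) + \left(\frac{\left(-56\right) \left(-34 + 31\right)}{15375} + \frac{14864}{12680}\right) = \frac{497579}{20} + \left(\left(-56\right) \left(-3\right) \frac{1}{15375} + 14864 \cdot \frac{1}{12680}\right) = \frac{497579}{20} + \left(168 \cdot \frac{1}{15375} + \frac{1858}{1585}\right) = \frac{497579}{20} + \left(\frac{56}{5125} + \frac{1858}{1585}\right) = \frac{497579}{20} + \frac{1922202}{1624625} = \frac{161683545383}{6498500}$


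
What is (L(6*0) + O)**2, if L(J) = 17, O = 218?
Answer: 55225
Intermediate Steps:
(L(6*0) + O)**2 = (17 + 218)**2 = 235**2 = 55225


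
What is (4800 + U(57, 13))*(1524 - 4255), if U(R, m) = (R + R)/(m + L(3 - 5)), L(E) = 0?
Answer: -170725734/13 ≈ -1.3133e+7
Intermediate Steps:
U(R, m) = 2*R/m (U(R, m) = (R + R)/(m + 0) = (2*R)/m = 2*R/m)
(4800 + U(57, 13))*(1524 - 4255) = (4800 + 2*57/13)*(1524 - 4255) = (4800 + 2*57*(1/13))*(-2731) = (4800 + 114/13)*(-2731) = (62514/13)*(-2731) = -170725734/13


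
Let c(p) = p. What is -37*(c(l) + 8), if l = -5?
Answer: -111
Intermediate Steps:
-37*(c(l) + 8) = -37*(-5 + 8) = -37*3 = -111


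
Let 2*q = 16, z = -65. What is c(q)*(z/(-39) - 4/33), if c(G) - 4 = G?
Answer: 204/11 ≈ 18.545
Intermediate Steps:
q = 8 (q = (½)*16 = 8)
c(G) = 4 + G
c(q)*(z/(-39) - 4/33) = (4 + 8)*(-65/(-39) - 4/33) = 12*(-65*(-1/39) - 4*1/33) = 12*(5/3 - 4/33) = 12*(17/11) = 204/11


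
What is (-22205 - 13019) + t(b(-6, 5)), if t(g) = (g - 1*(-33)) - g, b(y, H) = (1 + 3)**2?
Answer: -35191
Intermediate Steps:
b(y, H) = 16 (b(y, H) = 4**2 = 16)
t(g) = 33 (t(g) = (g + 33) - g = (33 + g) - g = 33)
(-22205 - 13019) + t(b(-6, 5)) = (-22205 - 13019) + 33 = -35224 + 33 = -35191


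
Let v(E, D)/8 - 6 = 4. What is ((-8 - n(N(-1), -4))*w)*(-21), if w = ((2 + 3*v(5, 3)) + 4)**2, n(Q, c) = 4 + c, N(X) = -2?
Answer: 10166688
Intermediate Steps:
v(E, D) = 80 (v(E, D) = 48 + 8*4 = 48 + 32 = 80)
w = 60516 (w = ((2 + 3*80) + 4)**2 = ((2 + 240) + 4)**2 = (242 + 4)**2 = 246**2 = 60516)
((-8 - n(N(-1), -4))*w)*(-21) = ((-8 - (4 - 4))*60516)*(-21) = ((-8 - 1*0)*60516)*(-21) = ((-8 + 0)*60516)*(-21) = -8*60516*(-21) = -484128*(-21) = 10166688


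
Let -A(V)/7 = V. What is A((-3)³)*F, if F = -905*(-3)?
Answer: 513135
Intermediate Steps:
A(V) = -7*V
F = 2715
A((-3)³)*F = -7*(-3)³*2715 = -7*(-27)*2715 = 189*2715 = 513135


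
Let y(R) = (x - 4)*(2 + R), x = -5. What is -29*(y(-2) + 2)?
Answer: -58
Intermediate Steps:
y(R) = -18 - 9*R (y(R) = (-5 - 4)*(2 + R) = -9*(2 + R) = -18 - 9*R)
-29*(y(-2) + 2) = -29*((-18 - 9*(-2)) + 2) = -29*((-18 + 18) + 2) = -29*(0 + 2) = -29*2 = -58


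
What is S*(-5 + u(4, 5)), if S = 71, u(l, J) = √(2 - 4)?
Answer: -355 + 71*I*√2 ≈ -355.0 + 100.41*I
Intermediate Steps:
u(l, J) = I*√2 (u(l, J) = √(-2) = I*√2)
S*(-5 + u(4, 5)) = 71*(-5 + I*√2) = -355 + 71*I*√2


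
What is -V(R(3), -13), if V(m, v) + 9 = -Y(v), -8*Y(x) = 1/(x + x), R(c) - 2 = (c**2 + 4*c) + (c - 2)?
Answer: 1873/208 ≈ 9.0048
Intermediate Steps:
R(c) = c**2 + 5*c (R(c) = 2 + ((c**2 + 4*c) + (c - 2)) = 2 + ((c**2 + 4*c) + (-2 + c)) = 2 + (-2 + c**2 + 5*c) = c**2 + 5*c)
Y(x) = -1/(16*x) (Y(x) = -1/(8*(x + x)) = -1/(2*x)/8 = -1/(16*x))
V(m, v) = -9 + 1/(16*v) (V(m, v) = -9 - (-1)/(16*v) = -9 + 1/(16*v))
-V(R(3), -13) = -(-9 + (1/16)/(-13)) = -(-9 + (1/16)*(-1/13)) = -(-9 - 1/208) = -1*(-1873/208) = 1873/208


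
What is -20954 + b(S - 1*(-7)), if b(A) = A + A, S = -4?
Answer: -20948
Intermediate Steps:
b(A) = 2*A
-20954 + b(S - 1*(-7)) = -20954 + 2*(-4 - 1*(-7)) = -20954 + 2*(-4 + 7) = -20954 + 2*3 = -20954 + 6 = -20948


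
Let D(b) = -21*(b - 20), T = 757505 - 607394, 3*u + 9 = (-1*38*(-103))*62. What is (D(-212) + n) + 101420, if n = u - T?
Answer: 111202/3 ≈ 37067.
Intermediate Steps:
u = 242659/3 (u = -3 + ((-1*38*(-103))*62)/3 = -3 + (-38*(-103)*62)/3 = -3 + (3914*62)/3 = -3 + (1/3)*242668 = -3 + 242668/3 = 242659/3 ≈ 80886.)
T = 150111
D(b) = 420 - 21*b (D(b) = -21*(-20 + b) = 420 - 21*b)
n = -207674/3 (n = 242659/3 - 1*150111 = 242659/3 - 150111 = -207674/3 ≈ -69225.)
(D(-212) + n) + 101420 = ((420 - 21*(-212)) - 207674/3) + 101420 = ((420 + 4452) - 207674/3) + 101420 = (4872 - 207674/3) + 101420 = -193058/3 + 101420 = 111202/3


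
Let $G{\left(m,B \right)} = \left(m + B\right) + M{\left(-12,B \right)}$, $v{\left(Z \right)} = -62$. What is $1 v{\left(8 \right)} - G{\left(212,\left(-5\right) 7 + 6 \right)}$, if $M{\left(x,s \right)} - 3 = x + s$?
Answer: $-207$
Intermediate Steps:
$M{\left(x,s \right)} = 3 + s + x$ ($M{\left(x,s \right)} = 3 + \left(x + s\right) = 3 + \left(s + x\right) = 3 + s + x$)
$G{\left(m,B \right)} = -9 + m + 2 B$ ($G{\left(m,B \right)} = \left(m + B\right) + \left(3 + B - 12\right) = \left(B + m\right) + \left(-9 + B\right) = -9 + m + 2 B$)
$1 v{\left(8 \right)} - G{\left(212,\left(-5\right) 7 + 6 \right)} = 1 \left(-62\right) - \left(-9 + 212 + 2 \left(\left(-5\right) 7 + 6\right)\right) = -62 - \left(-9 + 212 + 2 \left(-35 + 6\right)\right) = -62 - \left(-9 + 212 + 2 \left(-29\right)\right) = -62 - \left(-9 + 212 - 58\right) = -62 - 145 = -207$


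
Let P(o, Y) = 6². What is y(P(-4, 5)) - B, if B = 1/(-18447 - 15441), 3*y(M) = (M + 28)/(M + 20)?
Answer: 30125/79072 ≈ 0.38098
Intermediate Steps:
P(o, Y) = 36
y(M) = (28 + M)/(3*(20 + M)) (y(M) = ((M + 28)/(M + 20))/3 = ((28 + M)/(20 + M))/3 = (28 + M)/(3*(20 + M)))
B = -1/33888 (B = 1/(-33888) = -1/33888 ≈ -2.9509e-5)
y(P(-4, 5)) - B = (28 + 36)/(3*(20 + 36)) - 1*(-1/33888) = (⅓)*64/56 + 1/33888 = (⅓)*(1/56)*64 + 1/33888 = 8/21 + 1/33888 = 30125/79072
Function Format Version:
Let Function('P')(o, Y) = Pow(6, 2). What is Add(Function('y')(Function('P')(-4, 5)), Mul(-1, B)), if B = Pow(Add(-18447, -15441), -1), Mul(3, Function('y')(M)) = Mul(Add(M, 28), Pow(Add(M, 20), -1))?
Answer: Rational(30125, 79072) ≈ 0.38098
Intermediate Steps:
Function('P')(o, Y) = 36
Function('y')(M) = Mul(Rational(1, 3), Pow(Add(20, M), -1), Add(28, M)) (Function('y')(M) = Mul(Rational(1, 3), Mul(Add(M, 28), Pow(Add(M, 20), -1))) = Mul(Rational(1, 3), Mul(Add(28, M), Pow(Add(20, M), -1))) = Mul(Rational(1, 3), Mul(Pow(Add(20, M), -1), Add(28, M))) = Mul(Rational(1, 3), Pow(Add(20, M), -1), Add(28, M)))
B = Rational(-1, 33888) (B = Pow(-33888, -1) = Rational(-1, 33888) ≈ -2.9509e-5)
Add(Function('y')(Function('P')(-4, 5)), Mul(-1, B)) = Add(Mul(Rational(1, 3), Pow(Add(20, 36), -1), Add(28, 36)), Mul(-1, Rational(-1, 33888))) = Add(Mul(Rational(1, 3), Pow(56, -1), 64), Rational(1, 33888)) = Add(Mul(Rational(1, 3), Rational(1, 56), 64), Rational(1, 33888)) = Add(Rational(8, 21), Rational(1, 33888)) = Rational(30125, 79072)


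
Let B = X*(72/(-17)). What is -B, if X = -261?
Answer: -18792/17 ≈ -1105.4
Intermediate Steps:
B = 18792/17 (B = -18792/(-17) = -18792*(-1)/17 = -261*(-72/17) = 18792/17 ≈ 1105.4)
-B = -1*18792/17 = -18792/17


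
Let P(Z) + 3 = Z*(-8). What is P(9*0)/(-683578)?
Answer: 3/683578 ≈ 4.3887e-6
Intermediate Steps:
P(Z) = -3 - 8*Z (P(Z) = -3 + Z*(-8) = -3 - 8*Z)
P(9*0)/(-683578) = (-3 - 72*0)/(-683578) = (-3 - 8*0)*(-1/683578) = (-3 + 0)*(-1/683578) = -3*(-1/683578) = 3/683578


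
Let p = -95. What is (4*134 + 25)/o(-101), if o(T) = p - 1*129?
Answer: -561/224 ≈ -2.5045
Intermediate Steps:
o(T) = -224 (o(T) = -95 - 1*129 = -95 - 129 = -224)
(4*134 + 25)/o(-101) = (4*134 + 25)/(-224) = (536 + 25)*(-1/224) = 561*(-1/224) = -561/224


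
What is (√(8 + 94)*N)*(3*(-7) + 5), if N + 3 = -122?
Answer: 2000*√102 ≈ 20199.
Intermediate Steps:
N = -125 (N = -3 - 122 = -125)
(√(8 + 94)*N)*(3*(-7) + 5) = (√(8 + 94)*(-125))*(3*(-7) + 5) = (√102*(-125))*(-21 + 5) = -125*√102*(-16) = 2000*√102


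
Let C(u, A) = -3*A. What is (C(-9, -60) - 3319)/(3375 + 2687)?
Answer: -3139/6062 ≈ -0.51782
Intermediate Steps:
(C(-9, -60) - 3319)/(3375 + 2687) = (-3*(-60) - 3319)/(3375 + 2687) = (180 - 3319)/6062 = -3139*1/6062 = -3139/6062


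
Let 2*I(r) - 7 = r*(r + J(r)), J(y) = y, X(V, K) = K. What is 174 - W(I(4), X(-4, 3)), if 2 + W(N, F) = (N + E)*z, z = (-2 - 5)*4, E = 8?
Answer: 946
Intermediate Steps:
z = -28 (z = -7*4 = -28)
I(r) = 7/2 + r² (I(r) = 7/2 + (r*(r + r))/2 = 7/2 + (r*(2*r))/2 = 7/2 + (2*r²)/2 = 7/2 + r²)
W(N, F) = -226 - 28*N (W(N, F) = -2 + (N + 8)*(-28) = -2 + (8 + N)*(-28) = -2 + (-224 - 28*N) = -226 - 28*N)
174 - W(I(4), X(-4, 3)) = 174 - (-226 - 28*(7/2 + 4²)) = 174 - (-226 - 28*(7/2 + 16)) = 174 - (-226 - 28*39/2) = 174 - (-226 - 546) = 174 - 1*(-772) = 174 + 772 = 946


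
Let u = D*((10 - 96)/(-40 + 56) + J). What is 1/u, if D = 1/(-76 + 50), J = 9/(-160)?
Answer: 4160/869 ≈ 4.7871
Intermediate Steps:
J = -9/160 (J = 9*(-1/160) = -9/160 ≈ -0.056250)
D = -1/26 (D = 1/(-26) = -1/26 ≈ -0.038462)
u = 869/4160 (u = -((10 - 96)/(-40 + 56) - 9/160)/26 = -(-86/16 - 9/160)/26 = -(-86*1/16 - 9/160)/26 = -(-43/8 - 9/160)/26 = -1/26*(-869/160) = 869/4160 ≈ 0.20889)
1/u = 1/(869/4160) = 4160/869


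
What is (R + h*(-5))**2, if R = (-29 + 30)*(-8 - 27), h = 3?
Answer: 2500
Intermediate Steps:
R = -35 (R = 1*(-35) = -35)
(R + h*(-5))**2 = (-35 + 3*(-5))**2 = (-35 - 15)**2 = (-50)**2 = 2500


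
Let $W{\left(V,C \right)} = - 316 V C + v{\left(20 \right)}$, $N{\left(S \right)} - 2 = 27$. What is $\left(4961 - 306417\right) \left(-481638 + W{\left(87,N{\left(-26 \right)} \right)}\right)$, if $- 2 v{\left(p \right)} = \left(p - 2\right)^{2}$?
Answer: $385582723008$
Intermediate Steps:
$v{\left(p \right)} = - \frac{\left(-2 + p\right)^{2}}{2}$ ($v{\left(p \right)} = - \frac{\left(p - 2\right)^{2}}{2} = - \frac{\left(-2 + p\right)^{2}}{2}$)
$N{\left(S \right)} = 29$ ($N{\left(S \right)} = 2 + 27 = 29$)
$W{\left(V,C \right)} = -162 - 316 C V$ ($W{\left(V,C \right)} = - 316 V C - \frac{\left(-2 + 20\right)^{2}}{2} = - 316 C V - \frac{18^{2}}{2} = - 316 C V - 162 = -162 - 316 C V$)
$\left(4961 - 306417\right) \left(-481638 + W{\left(87,N{\left(-26 \right)} \right)}\right) = \left(4961 - 306417\right) \left(-481638 - \left(162 + 9164 \cdot 87\right)\right) = - 301456 \left(-481638 - 797430\right) = \left(-301456\right) \left(-1279068\right) = 385582723008$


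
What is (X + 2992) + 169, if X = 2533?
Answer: 5694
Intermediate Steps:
(X + 2992) + 169 = (2533 + 2992) + 169 = 5525 + 169 = 5694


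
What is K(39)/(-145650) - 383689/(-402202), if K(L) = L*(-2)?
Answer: 9319279101/9763453550 ≈ 0.95451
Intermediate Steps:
K(L) = -2*L
K(39)/(-145650) - 383689/(-402202) = -2*39/(-145650) - 383689/(-402202) = -78*(-1/145650) - 383689*(-1/402202) = 13/24275 + 383689/402202 = 9319279101/9763453550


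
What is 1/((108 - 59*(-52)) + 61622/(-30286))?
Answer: 15143/48063357 ≈ 0.00031506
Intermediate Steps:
1/((108 - 59*(-52)) + 61622/(-30286)) = 1/((108 + 3068) + 61622*(-1/30286)) = 1/(3176 - 30811/15143) = 1/(48063357/15143) = 15143/48063357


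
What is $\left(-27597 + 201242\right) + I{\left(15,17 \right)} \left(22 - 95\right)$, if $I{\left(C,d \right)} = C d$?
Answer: $155030$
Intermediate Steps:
$\left(-27597 + 201242\right) + I{\left(15,17 \right)} \left(22 - 95\right) = \left(-27597 + 201242\right) + 15 \cdot 17 \left(22 - 95\right) = 173645 + 255 \left(-73\right) = 173645 - 18615 = 155030$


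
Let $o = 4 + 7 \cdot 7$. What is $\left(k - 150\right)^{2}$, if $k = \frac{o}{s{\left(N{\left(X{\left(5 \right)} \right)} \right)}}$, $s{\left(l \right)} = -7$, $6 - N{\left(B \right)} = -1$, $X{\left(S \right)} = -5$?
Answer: $\frac{1216609}{49} \approx 24829.0$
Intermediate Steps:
$o = 53$ ($o = 4 + 49 = 53$)
$N{\left(B \right)} = 7$ ($N{\left(B \right)} = 6 - -1 = 6 + 1 = 7$)
$k = - \frac{53}{7}$ ($k = \frac{53}{-7} = 53 \left(- \frac{1}{7}\right) = - \frac{53}{7} \approx -7.5714$)
$\left(k - 150\right)^{2} = \left(- \frac{53}{7} - 150\right)^{2} = \left(- \frac{1103}{7}\right)^{2} = \frac{1216609}{49}$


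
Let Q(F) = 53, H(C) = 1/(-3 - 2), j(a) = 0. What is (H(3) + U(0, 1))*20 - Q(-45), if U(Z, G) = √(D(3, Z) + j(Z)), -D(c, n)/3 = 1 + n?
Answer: -57 + 20*I*√3 ≈ -57.0 + 34.641*I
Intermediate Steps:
D(c, n) = -3 - 3*n (D(c, n) = -3*(1 + n) = -3 - 3*n)
U(Z, G) = √(-3 - 3*Z) (U(Z, G) = √((-3 - 3*Z) + 0) = √(-3 - 3*Z))
H(C) = -⅕ (H(C) = 1/(-5) = -⅕)
(H(3) + U(0, 1))*20 - Q(-45) = (-⅕ + √(-3 - 3*0))*20 - 1*53 = (-⅕ + √(-3 + 0))*20 - 53 = (-⅕ + √(-3))*20 - 53 = (-⅕ + I*√3)*20 - 53 = (-4 + 20*I*√3) - 53 = -57 + 20*I*√3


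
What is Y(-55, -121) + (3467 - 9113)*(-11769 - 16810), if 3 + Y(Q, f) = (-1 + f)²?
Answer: 161371915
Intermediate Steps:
Y(Q, f) = -3 + (-1 + f)²
Y(-55, -121) + (3467 - 9113)*(-11769 - 16810) = (-3 + (-1 - 121)²) + (3467 - 9113)*(-11769 - 16810) = (-3 + (-122)²) - 5646*(-28579) = (-3 + 14884) + 161357034 = 14881 + 161357034 = 161371915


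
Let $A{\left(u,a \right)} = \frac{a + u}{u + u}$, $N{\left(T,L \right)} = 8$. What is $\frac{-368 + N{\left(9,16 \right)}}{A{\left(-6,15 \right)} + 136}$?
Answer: $- \frac{1440}{541} \approx -2.6617$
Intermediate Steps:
$A{\left(u,a \right)} = \frac{a + u}{2 u}$
$\frac{-368 + N{\left(9,16 \right)}}{A{\left(-6,15 \right)} + 136} = \frac{-368 + 8}{\frac{15 - 6}{2 \left(-6\right)} + 136} = - \frac{360}{\frac{1}{2} \left(- \frac{1}{6}\right) 9 + 136} = - \frac{360}{- \frac{3}{4} + 136} = - \frac{360}{\frac{541}{4}} = \left(-360\right) \frac{4}{541} = - \frac{1440}{541}$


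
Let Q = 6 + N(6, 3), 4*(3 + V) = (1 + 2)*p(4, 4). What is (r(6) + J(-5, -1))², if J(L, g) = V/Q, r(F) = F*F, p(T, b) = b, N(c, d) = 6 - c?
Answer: 1296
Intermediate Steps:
r(F) = F²
V = 0 (V = -3 + ((1 + 2)*4)/4 = -3 + (3*4)/4 = -3 + (¼)*12 = -3 + 3 = 0)
Q = 6 (Q = 6 + (6 - 1*6) = 6 + (6 - 6) = 6 + 0 = 6)
J(L, g) = 0 (J(L, g) = 0/6 = 0*(⅙) = 0)
(r(6) + J(-5, -1))² = (6² + 0)² = (36 + 0)² = 36² = 1296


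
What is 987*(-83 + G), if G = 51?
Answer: -31584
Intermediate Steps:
987*(-83 + G) = 987*(-83 + 51) = 987*(-32) = -31584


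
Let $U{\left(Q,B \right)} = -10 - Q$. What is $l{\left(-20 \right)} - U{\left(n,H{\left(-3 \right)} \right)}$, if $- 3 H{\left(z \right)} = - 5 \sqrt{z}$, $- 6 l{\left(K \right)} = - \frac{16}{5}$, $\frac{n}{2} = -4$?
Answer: $\frac{38}{15} \approx 2.5333$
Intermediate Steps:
$n = -8$ ($n = 2 \left(-4\right) = -8$)
$l{\left(K \right)} = \frac{8}{15}$ ($l{\left(K \right)} = - \frac{\left(-16\right) \frac{1}{5}}{6} = \left(- \frac{1}{6}\right) \left(- \frac{16}{5}\right) = \frac{8}{15}$)
$H{\left(z \right)} = \frac{5 \sqrt{z}}{3}$ ($H{\left(z \right)} = - \frac{\left(-5\right) \sqrt{z}}{3} = \frac{5 \sqrt{z}}{3}$)
$l{\left(-20 \right)} - U{\left(n,H{\left(-3 \right)} \right)} = \frac{8}{15} - \left(-10 - -8\right) = \frac{8}{15} - \left(-10 + 8\right) = \frac{8}{15} - -2 = \frac{8}{15} + 2 = \frac{38}{15}$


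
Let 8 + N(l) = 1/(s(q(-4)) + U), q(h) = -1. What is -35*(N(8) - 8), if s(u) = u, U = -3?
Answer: 2275/4 ≈ 568.75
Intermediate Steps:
N(l) = -33/4 (N(l) = -8 + 1/(-1 - 3) = -8 + 1/(-4) = -8 - ¼ = -33/4)
-35*(N(8) - 8) = -35*(-33/4 - 8) = -35*(-65/4) = 2275/4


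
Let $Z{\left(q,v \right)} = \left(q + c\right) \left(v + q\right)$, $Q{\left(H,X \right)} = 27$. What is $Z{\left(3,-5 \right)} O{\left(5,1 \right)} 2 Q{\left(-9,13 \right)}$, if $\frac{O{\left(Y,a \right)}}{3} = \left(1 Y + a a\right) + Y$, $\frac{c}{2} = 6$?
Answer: $-53460$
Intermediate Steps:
$c = 12$ ($c = 2 \cdot 6 = 12$)
$O{\left(Y,a \right)} = 3 a^{2} + 6 Y$ ($O{\left(Y,a \right)} = 3 \left(\left(1 Y + a a\right) + Y\right) = 3 \left(\left(Y + a^{2}\right) + Y\right) = 3 \left(a^{2} + 2 Y\right) = 3 a^{2} + 6 Y$)
$Z{\left(q,v \right)} = \left(12 + q\right) \left(q + v\right)$ ($Z{\left(q,v \right)} = \left(q + 12\right) \left(v + q\right) = \left(12 + q\right) \left(q + v\right)$)
$Z{\left(3,-5 \right)} O{\left(5,1 \right)} 2 Q{\left(-9,13 \right)} = \left(3^{2} + 12 \cdot 3 + 12 \left(-5\right) + 3 \left(-5\right)\right) \left(3 \cdot 1^{2} + 6 \cdot 5\right) 2 \cdot 27 = \left(9 + 36 - 60 - 15\right) \left(3 \cdot 1 + 30\right) 2 \cdot 27 = - 30 \left(3 + 30\right) 2 \cdot 27 = \left(-30\right) 33 \cdot 2 \cdot 27 = \left(-990\right) 2 \cdot 27 = \left(-1980\right) 27 = -53460$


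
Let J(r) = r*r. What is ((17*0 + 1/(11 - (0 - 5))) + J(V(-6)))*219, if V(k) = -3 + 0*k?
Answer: 31755/16 ≈ 1984.7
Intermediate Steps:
V(k) = -3 (V(k) = -3 + 0 = -3)
J(r) = r²
((17*0 + 1/(11 - (0 - 5))) + J(V(-6)))*219 = ((17*0 + 1/(11 - (0 - 5))) + (-3)²)*219 = ((0 + 1/(11 - 1*(-5))) + 9)*219 = ((0 + 1/(11 + 5)) + 9)*219 = ((0 + 1/16) + 9)*219 = (1/16 + 9)*219 = (145/16)*219 = 31755/16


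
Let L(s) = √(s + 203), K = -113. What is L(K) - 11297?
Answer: -11297 + 3*√10 ≈ -11288.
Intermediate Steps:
L(s) = √(203 + s)
L(K) - 11297 = √(203 - 113) - 11297 = √90 - 11297 = 3*√10 - 11297 = -11297 + 3*√10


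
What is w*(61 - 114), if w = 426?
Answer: -22578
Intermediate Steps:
w*(61 - 114) = 426*(61 - 114) = 426*(-53) = -22578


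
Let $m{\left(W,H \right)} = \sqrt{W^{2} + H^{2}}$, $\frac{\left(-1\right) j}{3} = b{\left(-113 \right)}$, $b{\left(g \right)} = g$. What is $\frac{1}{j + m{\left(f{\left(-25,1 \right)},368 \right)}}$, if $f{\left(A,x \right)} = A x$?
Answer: $- \frac{339}{21128} + \frac{\sqrt{136049}}{21128} \approx 0.0014127$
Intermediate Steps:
$j = 339$ ($j = \left(-3\right) \left(-113\right) = 339$)
$m{\left(W,H \right)} = \sqrt{H^{2} + W^{2}}$
$\frac{1}{j + m{\left(f{\left(-25,1 \right)},368 \right)}} = \frac{1}{339 + \sqrt{368^{2} + \left(\left(-25\right) 1\right)^{2}}} = \frac{1}{339 + \sqrt{135424 + \left(-25\right)^{2}}} = \frac{1}{339 + \sqrt{135424 + 625}} = \frac{1}{339 + \sqrt{136049}}$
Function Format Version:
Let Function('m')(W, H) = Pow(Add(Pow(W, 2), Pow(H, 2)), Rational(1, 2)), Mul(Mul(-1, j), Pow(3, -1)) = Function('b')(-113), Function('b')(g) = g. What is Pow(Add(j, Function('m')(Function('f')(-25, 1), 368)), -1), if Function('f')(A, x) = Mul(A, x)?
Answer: Add(Rational(-339, 21128), Mul(Rational(1, 21128), Pow(136049, Rational(1, 2)))) ≈ 0.0014127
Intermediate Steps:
j = 339 (j = Mul(-3, -113) = 339)
Function('m')(W, H) = Pow(Add(Pow(H, 2), Pow(W, 2)), Rational(1, 2))
Pow(Add(j, Function('m')(Function('f')(-25, 1), 368)), -1) = Pow(Add(339, Pow(Add(Pow(368, 2), Pow(Mul(-25, 1), 2)), Rational(1, 2))), -1) = Pow(Add(339, Pow(Add(135424, Pow(-25, 2)), Rational(1, 2))), -1) = Pow(Add(339, Pow(Add(135424, 625), Rational(1, 2))), -1) = Pow(Add(339, Pow(136049, Rational(1, 2))), -1)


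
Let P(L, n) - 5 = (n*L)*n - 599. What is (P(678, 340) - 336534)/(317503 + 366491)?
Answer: 13006612/113999 ≈ 114.09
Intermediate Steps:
P(L, n) = -594 + L*n**2 (P(L, n) = 5 + ((n*L)*n - 599) = 5 + ((L*n)*n - 599) = 5 + (L*n**2 - 599) = 5 + (-599 + L*n**2) = -594 + L*n**2)
(P(678, 340) - 336534)/(317503 + 366491) = ((-594 + 678*340**2) - 336534)/(317503 + 366491) = ((-594 + 678*115600) - 336534)/683994 = ((-594 + 78376800) - 336534)*(1/683994) = (78376206 - 336534)*(1/683994) = 78039672*(1/683994) = 13006612/113999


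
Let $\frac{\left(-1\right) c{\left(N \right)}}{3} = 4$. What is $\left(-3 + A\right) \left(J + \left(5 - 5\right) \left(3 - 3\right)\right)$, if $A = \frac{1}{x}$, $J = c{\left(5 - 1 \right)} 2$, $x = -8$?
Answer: $75$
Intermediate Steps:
$c{\left(N \right)} = -12$ ($c{\left(N \right)} = \left(-3\right) 4 = -12$)
$J = -24$ ($J = \left(-12\right) 2 = -24$)
$A = - \frac{1}{8}$ ($A = \frac{1}{-8} = - \frac{1}{8} \approx -0.125$)
$\left(-3 + A\right) \left(J + \left(5 - 5\right) \left(3 - 3\right)\right) = \left(-3 - \frac{1}{8}\right) \left(-24 + \left(5 - 5\right) \left(3 - 3\right)\right) = - \frac{25 \left(-24 + 0 \cdot 0\right)}{8} = - \frac{25 \left(-24 + 0\right)}{8} = \left(- \frac{25}{8}\right) \left(-24\right) = 75$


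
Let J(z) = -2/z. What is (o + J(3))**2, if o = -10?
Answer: 1024/9 ≈ 113.78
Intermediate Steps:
(o + J(3))**2 = (-10 - 2/3)**2 = (-32/3)**2 = 1024/9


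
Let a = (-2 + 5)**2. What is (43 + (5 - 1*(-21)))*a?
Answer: 621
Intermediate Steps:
a = 9 (a = 3**2 = 9)
(43 + (5 - 1*(-21)))*a = (43 + (5 - 1*(-21)))*9 = (43 + (5 + 21))*9 = (43 + 26)*9 = 69*9 = 621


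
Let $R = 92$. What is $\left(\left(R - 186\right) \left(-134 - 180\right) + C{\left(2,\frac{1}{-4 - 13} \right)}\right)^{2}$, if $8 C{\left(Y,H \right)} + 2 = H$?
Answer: $\frac{16113327967881}{18496} \approx 8.7118 \cdot 10^{8}$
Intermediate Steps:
$C{\left(Y,H \right)} = - \frac{1}{4} + \frac{H}{8}$
$\left(\left(R - 186\right) \left(-134 - 180\right) + C{\left(2,\frac{1}{-4 - 13} \right)}\right)^{2} = \left(\left(92 - 186\right) \left(-134 - 180\right) - \left(\frac{1}{4} - \frac{1}{8 \left(-4 - 13\right)}\right)\right)^{2} = \left(\left(-94\right) \left(-314\right) - \left(\frac{1}{4} - \frac{1}{8 \left(-17\right)}\right)\right)^{2} = \left(29516 + \left(- \frac{1}{4} + \frac{1}{8} \left(- \frac{1}{17}\right)\right)\right)^{2} = \left(29516 - \frac{35}{136}\right)^{2} = \left(\frac{4014141}{136}\right)^{2} = \frac{16113327967881}{18496}$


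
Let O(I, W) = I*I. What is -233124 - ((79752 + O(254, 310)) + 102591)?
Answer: -479983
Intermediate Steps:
O(I, W) = I²
-233124 - ((79752 + O(254, 310)) + 102591) = -233124 - ((79752 + 254²) + 102591) = -233124 - ((79752 + 64516) + 102591) = -233124 - (144268 + 102591) = -233124 - 1*246859 = -233124 - 246859 = -479983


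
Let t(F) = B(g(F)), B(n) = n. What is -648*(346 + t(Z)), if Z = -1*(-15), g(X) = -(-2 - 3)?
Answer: -227448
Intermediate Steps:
g(X) = 5 (g(X) = -1*(-5) = 5)
Z = 15
t(F) = 5
-648*(346 + t(Z)) = -648*(346 + 5) = -648*351 = -227448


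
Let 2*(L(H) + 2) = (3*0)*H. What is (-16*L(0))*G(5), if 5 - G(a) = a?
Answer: 0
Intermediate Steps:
G(a) = 5 - a
L(H) = -2 (L(H) = -2 + ((3*0)*H)/2 = -2 + (0*H)/2 = -2 + (½)*0 = -2 + 0 = -2)
(-16*L(0))*G(5) = (-16*(-2))*(5 - 1*5) = 32*(5 - 5) = 32*0 = 0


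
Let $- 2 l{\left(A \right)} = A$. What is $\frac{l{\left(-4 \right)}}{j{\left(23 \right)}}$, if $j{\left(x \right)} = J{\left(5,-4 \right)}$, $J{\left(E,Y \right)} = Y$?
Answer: $- \frac{1}{2} \approx -0.5$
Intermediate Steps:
$j{\left(x \right)} = -4$
$l{\left(A \right)} = - \frac{A}{2}$
$\frac{l{\left(-4 \right)}}{j{\left(23 \right)}} = \frac{\left(- \frac{1}{2}\right) \left(-4\right)}{-4} = 2 \left(- \frac{1}{4}\right) = - \frac{1}{2}$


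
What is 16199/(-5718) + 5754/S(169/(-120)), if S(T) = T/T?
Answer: 32885173/5718 ≈ 5751.2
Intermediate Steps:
S(T) = 1
16199/(-5718) + 5754/S(169/(-120)) = 16199/(-5718) + 5754/1 = 16199*(-1/5718) + 5754*1 = -16199/5718 + 5754 = 32885173/5718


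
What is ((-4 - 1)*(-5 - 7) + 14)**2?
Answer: 5476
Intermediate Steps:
((-4 - 1)*(-5 - 7) + 14)**2 = (-5*(-12) + 14)**2 = (60 + 14)**2 = 74**2 = 5476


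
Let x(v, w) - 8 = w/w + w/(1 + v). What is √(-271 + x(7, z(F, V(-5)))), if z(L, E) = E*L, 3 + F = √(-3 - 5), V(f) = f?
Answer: √(-4162 - 20*I*√2)/4 ≈ 0.054803 - 16.128*I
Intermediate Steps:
F = -3 + 2*I*√2 (F = -3 + √(-3 - 5) = -3 + √(-8) = -3 + 2*I*√2 ≈ -3.0 + 2.8284*I)
x(v, w) = 9 + w/(1 + v) (x(v, w) = 8 + (w/w + w/(1 + v)) = 8 + (1 + w/(1 + v)) = 9 + w/(1 + v))
√(-271 + x(7, z(F, V(-5)))) = √(-271 + (9 - 5*(-3 + 2*I*√2) + 9*7)/(1 + 7)) = √(-271 + (9 + (15 - 10*I*√2) + 63)/8) = √(-271 + (87 - 10*I*√2)/8) = √(-271 + (87/8 - 5*I*√2/4)) = √(-2081/8 - 5*I*√2/4)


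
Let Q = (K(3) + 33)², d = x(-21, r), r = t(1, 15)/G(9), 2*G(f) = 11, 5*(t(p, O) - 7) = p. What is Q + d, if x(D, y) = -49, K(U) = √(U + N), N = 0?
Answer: 1043 + 66*√3 ≈ 1157.3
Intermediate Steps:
t(p, O) = 7 + p/5
G(f) = 11/2 (G(f) = (½)*11 = 11/2)
r = 72/55 (r = (7 + (⅕)*1)/(11/2) = (7 + ⅕)*(2/11) = (36/5)*(2/11) = 72/55 ≈ 1.3091)
K(U) = √U (K(U) = √(U + 0) = √U)
d = -49
Q = (33 + √3)² (Q = (√3 + 33)² = (33 + √3)² ≈ 1206.3)
Q + d = (33 + √3)² - 49 = -49 + (33 + √3)²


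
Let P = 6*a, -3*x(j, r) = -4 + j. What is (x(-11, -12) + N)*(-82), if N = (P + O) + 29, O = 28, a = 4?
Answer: -7052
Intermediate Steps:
x(j, r) = 4/3 - j/3 (x(j, r) = -(-4 + j)/3 = 4/3 - j/3)
P = 24 (P = 6*4 = 24)
N = 81 (N = (24 + 28) + 29 = 52 + 29 = 81)
(x(-11, -12) + N)*(-82) = ((4/3 - 1/3*(-11)) + 81)*(-82) = ((4/3 + 11/3) + 81)*(-82) = (5 + 81)*(-82) = 86*(-82) = -7052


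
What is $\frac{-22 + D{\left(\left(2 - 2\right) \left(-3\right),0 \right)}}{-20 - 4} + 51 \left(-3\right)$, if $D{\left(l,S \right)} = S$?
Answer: $- \frac{1825}{12} \approx -152.08$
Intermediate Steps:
$\frac{-22 + D{\left(\left(2 - 2\right) \left(-3\right),0 \right)}}{-20 - 4} + 51 \left(-3\right) = \frac{-22 + 0}{-20 - 4} + 51 \left(-3\right) = - \frac{22}{-24} - 153 = \left(-22\right) \left(- \frac{1}{24}\right) - 153 = \frac{11}{12} - 153 = - \frac{1825}{12}$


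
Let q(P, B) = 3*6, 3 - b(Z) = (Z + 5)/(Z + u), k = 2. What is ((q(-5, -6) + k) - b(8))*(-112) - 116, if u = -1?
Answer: -2228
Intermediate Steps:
b(Z) = 3 - (5 + Z)/(-1 + Z) (b(Z) = 3 - (Z + 5)/(Z - 1) = 3 - (5 + Z)/(-1 + Z))
q(P, B) = 18
((q(-5, -6) + k) - b(8))*(-112) - 116 = ((18 + 2) - 2*(-4 + 8)/(-1 + 8))*(-112) - 116 = (20 - 2*4/7)*(-112) - 116 = (20 - 1*8/7)*(-112) - 116 = (20 - 8/7)*(-112) - 116 = (132/7)*(-112) - 116 = -2112 - 116 = -2228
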